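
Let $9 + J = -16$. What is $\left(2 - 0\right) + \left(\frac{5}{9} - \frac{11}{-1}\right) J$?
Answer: $- \frac{2582}{9} \approx -286.89$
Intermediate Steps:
$J = -25$ ($J = -9 - 16 = -25$)
$\left(2 - 0\right) + \left(\frac{5}{9} - \frac{11}{-1}\right) J = \left(2 - 0\right) + \left(\frac{5}{9} - \frac{11}{-1}\right) \left(-25\right) = \left(2 + 0\right) + \left(5 \cdot \frac{1}{9} - -11\right) \left(-25\right) = 2 + \left(\frac{5}{9} + 11\right) \left(-25\right) = 2 + \frac{104}{9} \left(-25\right) = 2 - \frac{2600}{9} = - \frac{2582}{9}$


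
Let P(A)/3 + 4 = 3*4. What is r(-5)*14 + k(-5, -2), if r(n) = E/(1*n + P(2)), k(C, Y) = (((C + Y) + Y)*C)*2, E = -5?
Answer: 1640/19 ≈ 86.316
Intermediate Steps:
k(C, Y) = 2*C*(C + 2*Y) (k(C, Y) = ((C + 2*Y)*C)*2 = (C*(C + 2*Y))*2 = 2*C*(C + 2*Y))
P(A) = 24 (P(A) = -12 + 3*(3*4) = -12 + 3*12 = -12 + 36 = 24)
r(n) = -5/(24 + n) (r(n) = -5/(1*n + 24) = -5/(n + 24) = -5/(24 + n))
r(-5)*14 + k(-5, -2) = -5/(24 - 5)*14 + 2*(-5)*(-5 + 2*(-2)) = -5/19*14 + 2*(-5)*(-5 - 4) = -5*1/19*14 + 2*(-5)*(-9) = -5/19*14 + 90 = -70/19 + 90 = 1640/19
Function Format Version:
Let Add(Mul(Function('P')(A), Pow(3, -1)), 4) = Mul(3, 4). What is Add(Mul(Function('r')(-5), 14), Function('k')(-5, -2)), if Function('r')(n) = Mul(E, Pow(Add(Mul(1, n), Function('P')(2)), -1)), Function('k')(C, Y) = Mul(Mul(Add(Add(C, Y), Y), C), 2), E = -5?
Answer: Rational(1640, 19) ≈ 86.316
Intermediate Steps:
Function('k')(C, Y) = Mul(2, C, Add(C, Mul(2, Y))) (Function('k')(C, Y) = Mul(Mul(Add(C, Mul(2, Y)), C), 2) = Mul(Mul(C, Add(C, Mul(2, Y))), 2) = Mul(2, C, Add(C, Mul(2, Y))))
Function('P')(A) = 24 (Function('P')(A) = Add(-12, Mul(3, Mul(3, 4))) = Add(-12, Mul(3, 12)) = Add(-12, 36) = 24)
Function('r')(n) = Mul(-5, Pow(Add(24, n), -1)) (Function('r')(n) = Mul(-5, Pow(Add(Mul(1, n), 24), -1)) = Mul(-5, Pow(Add(n, 24), -1)) = Mul(-5, Pow(Add(24, n), -1)))
Add(Mul(Function('r')(-5), 14), Function('k')(-5, -2)) = Add(Mul(Mul(-5, Pow(Add(24, -5), -1)), 14), Mul(2, -5, Add(-5, Mul(2, -2)))) = Add(Mul(Mul(-5, Pow(19, -1)), 14), Mul(2, -5, Add(-5, -4))) = Add(Mul(Mul(-5, Rational(1, 19)), 14), Mul(2, -5, -9)) = Add(Mul(Rational(-5, 19), 14), 90) = Add(Rational(-70, 19), 90) = Rational(1640, 19)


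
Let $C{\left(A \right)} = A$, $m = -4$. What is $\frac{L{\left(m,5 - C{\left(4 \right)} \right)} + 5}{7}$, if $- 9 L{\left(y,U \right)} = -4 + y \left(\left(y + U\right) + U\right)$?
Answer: $\frac{41}{63} \approx 0.65079$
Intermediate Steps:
$L{\left(y,U \right)} = \frac{4}{9} - \frac{y \left(y + 2 U\right)}{9}$ ($L{\left(y,U \right)} = - \frac{-4 + y \left(\left(y + U\right) + U\right)}{9} = - \frac{-4 + y \left(\left(U + y\right) + U\right)}{9} = - \frac{-4 + y \left(y + 2 U\right)}{9} = \frac{4}{9} - \frac{y \left(y + 2 U\right)}{9}$)
$\frac{L{\left(m,5 - C{\left(4 \right)} \right)} + 5}{7} = \frac{\left(\frac{4}{9} - \frac{\left(-4\right)^{2}}{9} - \frac{2}{9} \left(5 - 4\right) \left(-4\right)\right) + 5}{7} = \left(\left(\frac{4}{9} - \frac{16}{9} - \frac{2}{9} \left(5 - 4\right) \left(-4\right)\right) + 5\right) \frac{1}{7} = \left(\left(\frac{4}{9} - \frac{16}{9} - \frac{2}{9} \left(-4\right)\right) + 5\right) \frac{1}{7} = \left(\left(\frac{4}{9} - \frac{16}{9} + \frac{8}{9}\right) + 5\right) \frac{1}{7} = \left(- \frac{4}{9} + 5\right) \frac{1}{7} = \frac{41}{9} \cdot \frac{1}{7} = \frac{41}{63}$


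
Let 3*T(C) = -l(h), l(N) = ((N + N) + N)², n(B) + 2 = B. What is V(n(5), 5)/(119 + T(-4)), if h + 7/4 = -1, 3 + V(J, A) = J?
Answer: 0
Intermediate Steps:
n(B) = -2 + B
V(J, A) = -3 + J
h = -11/4 (h = -7/4 - 1 = -11/4 ≈ -2.7500)
l(N) = 9*N² (l(N) = (2*N + N)² = (3*N)² = 9*N²)
T(C) = -363/16 (T(C) = (-9*(-11/4)²)/3 = (-9*121/16)/3 = (-1*1089/16)/3 = (⅓)*(-1089/16) = -363/16)
V(n(5), 5)/(119 + T(-4)) = (-3 + (-2 + 5))/(119 - 363/16) = (-3 + 3)/(1541/16) = 0*(16/1541) = 0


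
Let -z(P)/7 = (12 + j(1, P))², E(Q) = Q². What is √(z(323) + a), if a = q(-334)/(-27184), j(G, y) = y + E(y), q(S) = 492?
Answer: I*√885399853636310865/3398 ≈ 2.7692e+5*I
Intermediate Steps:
j(G, y) = y + y²
a = -123/6796 (a = 492/(-27184) = 492*(-1/27184) = -123/6796 ≈ -0.018099)
z(P) = -7*(12 + P*(1 + P))²
√(z(323) + a) = √(-7*(12 + 323 + 323²)² - 123/6796) = √(-7*(12 + 323 + 104329)² - 123/6796) = √(-7*104664² - 123/6796) = √(-7*10954552896 - 123/6796) = √(-76681870272 - 123/6796) = √(-521129990368635/6796) = I*√885399853636310865/3398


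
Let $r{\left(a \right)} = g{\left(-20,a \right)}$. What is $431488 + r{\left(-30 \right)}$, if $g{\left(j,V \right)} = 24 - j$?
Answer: $431532$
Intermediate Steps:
$r{\left(a \right)} = 44$ ($r{\left(a \right)} = 24 - -20 = 24 + 20 = 44$)
$431488 + r{\left(-30 \right)} = 431488 + 44 = 431532$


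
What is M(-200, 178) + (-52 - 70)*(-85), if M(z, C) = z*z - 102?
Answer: 50268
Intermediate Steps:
M(z, C) = -102 + z² (M(z, C) = z² - 102 = -102 + z²)
M(-200, 178) + (-52 - 70)*(-85) = (-102 + (-200)²) + (-52 - 70)*(-85) = (-102 + 40000) - 122*(-85) = 39898 + 10370 = 50268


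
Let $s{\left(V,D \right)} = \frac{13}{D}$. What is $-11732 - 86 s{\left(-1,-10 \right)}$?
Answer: $- \frac{58101}{5} \approx -11620.0$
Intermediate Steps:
$-11732 - 86 s{\left(-1,-10 \right)} = -11732 - 86 \frac{13}{-10} = -11732 - 86 \cdot 13 \left(- \frac{1}{10}\right) = -11732 - - \frac{559}{5} = -11732 + \frac{559}{5} = - \frac{58101}{5}$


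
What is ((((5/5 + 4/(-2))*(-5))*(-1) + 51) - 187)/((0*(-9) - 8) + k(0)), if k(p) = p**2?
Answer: 141/8 ≈ 17.625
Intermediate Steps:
((((5/5 + 4/(-2))*(-5))*(-1) + 51) - 187)/((0*(-9) - 8) + k(0)) = ((((5/5 + 4/(-2))*(-5))*(-1) + 51) - 187)/((0*(-9) - 8) + 0**2) = ((((5*(1/5) + 4*(-1/2))*(-5))*(-1) + 51) - 187)/((0 - 8) + 0) = ((((1 - 2)*(-5))*(-1) + 51) - 187)/(-8 + 0) = ((-1*(-5)*(-1) + 51) - 187)/(-8) = ((5*(-1) + 51) - 187)*(-1/8) = ((-5 + 51) - 187)*(-1/8) = (46 - 187)*(-1/8) = -141*(-1/8) = 141/8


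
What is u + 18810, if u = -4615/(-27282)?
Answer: 513179035/27282 ≈ 18810.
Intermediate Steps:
u = 4615/27282 (u = -4615*(-1/27282) = 4615/27282 ≈ 0.16916)
u + 18810 = 4615/27282 + 18810 = 513179035/27282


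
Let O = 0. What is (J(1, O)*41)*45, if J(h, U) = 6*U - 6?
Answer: -11070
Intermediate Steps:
J(h, U) = -6 + 6*U
(J(1, O)*41)*45 = ((-6 + 6*0)*41)*45 = ((-6 + 0)*41)*45 = -6*41*45 = -246*45 = -11070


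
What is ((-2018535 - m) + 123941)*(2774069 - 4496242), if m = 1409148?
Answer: 5689615271366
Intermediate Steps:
((-2018535 - m) + 123941)*(2774069 - 4496242) = ((-2018535 - 1*1409148) + 123941)*(2774069 - 4496242) = ((-2018535 - 1409148) + 123941)*(-1722173) = (-3427683 + 123941)*(-1722173) = -3303742*(-1722173) = 5689615271366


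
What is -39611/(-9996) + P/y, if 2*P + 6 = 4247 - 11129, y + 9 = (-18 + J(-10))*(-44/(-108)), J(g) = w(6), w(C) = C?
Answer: 314787391/1249500 ≈ 251.93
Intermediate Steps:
J(g) = 6
y = -125/9 (y = -9 + (-18 + 6)*(-44/(-108)) = -9 - (-528)*(-1)/108 = -9 - 12*11/27 = -9 - 44/9 = -125/9 ≈ -13.889)
P = -3444 (P = -3 + (4247 - 11129)/2 = -3 + (½)*(-6882) = -3 - 3441 = -3444)
-39611/(-9996) + P/y = -39611/(-9996) - 3444/(-125/9) = -39611*(-1/9996) - 3444*(-9/125) = 39611/9996 + 30996/125 = 314787391/1249500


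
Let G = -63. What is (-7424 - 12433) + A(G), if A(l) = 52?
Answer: -19805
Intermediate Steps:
(-7424 - 12433) + A(G) = (-7424 - 12433) + 52 = -19857 + 52 = -19805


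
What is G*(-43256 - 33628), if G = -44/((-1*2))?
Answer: -1691448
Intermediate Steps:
G = 22 (G = -44/(-2) = -44*(-1/2) = 22)
G*(-43256 - 33628) = 22*(-43256 - 33628) = 22*(-76884) = -1691448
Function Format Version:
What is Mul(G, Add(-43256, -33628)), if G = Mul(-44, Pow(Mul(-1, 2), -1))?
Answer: -1691448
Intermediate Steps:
G = 22 (G = Mul(-44, Pow(-2, -1)) = Mul(-44, Rational(-1, 2)) = 22)
Mul(G, Add(-43256, -33628)) = Mul(22, Add(-43256, -33628)) = Mul(22, -76884) = -1691448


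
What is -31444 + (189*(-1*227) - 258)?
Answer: -74605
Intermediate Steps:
-31444 + (189*(-1*227) - 258) = -31444 + (189*(-227) - 258) = -31444 + (-42903 - 258) = -31444 - 43161 = -74605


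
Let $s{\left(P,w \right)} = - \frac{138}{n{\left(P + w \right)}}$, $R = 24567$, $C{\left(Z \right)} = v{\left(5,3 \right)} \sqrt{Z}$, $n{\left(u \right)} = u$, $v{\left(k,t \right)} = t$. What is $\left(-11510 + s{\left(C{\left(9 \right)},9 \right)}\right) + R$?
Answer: $\frac{39148}{3} \approx 13049.0$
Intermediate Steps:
$C{\left(Z \right)} = 3 \sqrt{Z}$
$s{\left(P,w \right)} = - \frac{138}{P + w}$
$\left(-11510 + s{\left(C{\left(9 \right)},9 \right)}\right) + R = \left(-11510 - \frac{138}{3 \sqrt{9} + 9}\right) + 24567 = \left(-11510 - \frac{138}{3 \cdot 3 + 9}\right) + 24567 = \left(-11510 - \frac{138}{9 + 9}\right) + 24567 = \left(-11510 - \frac{138}{18}\right) + 24567 = \left(-11510 - \frac{23}{3}\right) + 24567 = - \frac{34553}{3} + 24567 = \frac{39148}{3}$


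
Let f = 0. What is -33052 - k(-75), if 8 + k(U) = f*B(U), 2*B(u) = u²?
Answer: -33044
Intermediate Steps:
B(u) = u²/2
k(U) = -8 (k(U) = -8 + 0*(U²/2) = -8 + 0 = -8)
-33052 - k(-75) = -33052 - 1*(-8) = -33052 + 8 = -33044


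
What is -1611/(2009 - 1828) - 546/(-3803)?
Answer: -6027807/688343 ≈ -8.7570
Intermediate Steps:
-1611/(2009 - 1828) - 546/(-3803) = -1611/181 - 546*(-1/3803) = -1611*1/181 + 546/3803 = -1611/181 + 546/3803 = -6027807/688343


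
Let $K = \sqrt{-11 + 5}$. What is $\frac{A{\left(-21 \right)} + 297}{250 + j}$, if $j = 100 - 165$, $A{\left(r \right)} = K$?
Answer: $\frac{297}{185} + \frac{i \sqrt{6}}{185} \approx 1.6054 + 0.01324 i$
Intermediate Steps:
$K = i \sqrt{6}$ ($K = \sqrt{-6} = i \sqrt{6} \approx 2.4495 i$)
$A{\left(r \right)} = i \sqrt{6}$
$j = -65$ ($j = 100 - 165 = -65$)
$\frac{A{\left(-21 \right)} + 297}{250 + j} = \frac{i \sqrt{6} + 297}{250 - 65} = \frac{297 + i \sqrt{6}}{185} = \left(297 + i \sqrt{6}\right) \frac{1}{185} = \frac{297}{185} + \frac{i \sqrt{6}}{185}$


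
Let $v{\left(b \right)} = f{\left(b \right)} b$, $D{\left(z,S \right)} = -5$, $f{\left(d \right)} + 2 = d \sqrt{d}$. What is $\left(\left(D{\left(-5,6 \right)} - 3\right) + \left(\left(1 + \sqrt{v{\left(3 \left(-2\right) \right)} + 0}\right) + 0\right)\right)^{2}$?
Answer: $\left(7 - 2 \sqrt{3} \sqrt{1 + 3 i \sqrt{6}}\right)^{2} \approx -38.486 + 1.3171 i$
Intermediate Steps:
$f{\left(d \right)} = -2 + d^{\frac{3}{2}}$ ($f{\left(d \right)} = -2 + d \sqrt{d} = -2 + d^{\frac{3}{2}}$)
$v{\left(b \right)} = b \left(-2 + b^{\frac{3}{2}}\right)$ ($v{\left(b \right)} = \left(-2 + b^{\frac{3}{2}}\right) b = b \left(-2 + b^{\frac{3}{2}}\right)$)
$\left(\left(D{\left(-5,6 \right)} - 3\right) + \left(\left(1 + \sqrt{v{\left(3 \left(-2\right) \right)} + 0}\right) + 0\right)\right)^{2} = \left(\left(-5 - 3\right) + \left(\left(1 + \sqrt{3 \left(-2\right) \left(-2 + \left(3 \left(-2\right)\right)^{\frac{3}{2}}\right) + 0}\right) + 0\right)\right)^{2} = \left(\left(-5 - 3\right) + \left(\left(1 + \sqrt{- 6 \left(-2 + \left(-6\right)^{\frac{3}{2}}\right) + 0}\right) + 0\right)\right)^{2} = \left(-8 + \left(\left(1 + \sqrt{- 6 \left(-2 - 6 i \sqrt{6}\right) + 0}\right) + 0\right)\right)^{2} = \left(-8 + \left(\left(1 + \sqrt{\left(12 + 36 i \sqrt{6}\right) + 0}\right) + 0\right)\right)^{2} = \left(-8 + \left(\left(1 + \sqrt{12 + 36 i \sqrt{6}}\right) + 0\right)\right)^{2} = \left(-8 + \left(1 + \sqrt{12 + 36 i \sqrt{6}}\right)\right)^{2} = \left(-7 + \sqrt{12 + 36 i \sqrt{6}}\right)^{2}$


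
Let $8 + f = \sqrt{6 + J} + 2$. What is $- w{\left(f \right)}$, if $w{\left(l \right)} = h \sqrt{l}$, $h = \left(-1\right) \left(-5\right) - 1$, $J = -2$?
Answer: $- 8 i \approx - 8.0 i$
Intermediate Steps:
$h = 4$ ($h = 5 - 1 = 4$)
$f = -4$ ($f = -8 + \left(\sqrt{6 - 2} + 2\right) = -8 + \left(\sqrt{4} + 2\right) = -8 + \left(2 + 2\right) = -8 + 4 = -4$)
$w{\left(l \right)} = 4 \sqrt{l}$
$- w{\left(f \right)} = - 4 \sqrt{-4} = - 4 \cdot 2 i = - 8 i$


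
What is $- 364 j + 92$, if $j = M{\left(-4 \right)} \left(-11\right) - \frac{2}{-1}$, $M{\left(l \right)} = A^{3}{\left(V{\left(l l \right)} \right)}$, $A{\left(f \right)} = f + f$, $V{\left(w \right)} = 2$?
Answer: $255620$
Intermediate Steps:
$A{\left(f \right)} = 2 f$
$M{\left(l \right)} = 64$ ($M{\left(l \right)} = \left(2 \cdot 2\right)^{3} = 4^{3} = 64$)
$j = -702$ ($j = 64 \left(-11\right) - \frac{2}{-1} = -704 - -2 = -704 + 2 = -702$)
$- 364 j + 92 = \left(-364\right) \left(-702\right) + 92 = 255528 + 92 = 255620$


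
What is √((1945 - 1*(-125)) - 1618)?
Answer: 2*√113 ≈ 21.260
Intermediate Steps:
√((1945 - 1*(-125)) - 1618) = √((1945 + 125) - 1618) = √(2070 - 1618) = √452 = 2*√113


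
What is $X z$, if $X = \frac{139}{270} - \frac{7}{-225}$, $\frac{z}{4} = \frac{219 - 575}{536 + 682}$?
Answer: $- \frac{262372}{411075} \approx -0.63826$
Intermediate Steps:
$z = - \frac{712}{609}$ ($z = 4 \frac{219 - 575}{536 + 682} = 4 \left(- \frac{356}{1218}\right) = 4 \left(\left(-356\right) \frac{1}{1218}\right) = 4 \left(- \frac{178}{609}\right) = - \frac{712}{609} \approx -1.1691$)
$X = \frac{737}{1350}$ ($X = 139 \cdot \frac{1}{270} - - \frac{7}{225} = \frac{139}{270} + \frac{7}{225} = \frac{737}{1350} \approx 0.54593$)
$X z = \frac{737}{1350} \left(- \frac{712}{609}\right) = - \frac{262372}{411075}$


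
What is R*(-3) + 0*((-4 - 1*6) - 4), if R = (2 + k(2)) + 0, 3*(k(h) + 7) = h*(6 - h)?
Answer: 7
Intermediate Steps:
k(h) = -7 + h*(6 - h)/3 (k(h) = -7 + (h*(6 - h))/3 = -7 + h*(6 - h)/3)
R = -7/3 (R = (2 + (-7 + 2*2 - ⅓*2²)) + 0 = (2 + (-7 + 4 - ⅓*4)) + 0 = (2 + (-7 + 4 - 4/3)) + 0 = (2 - 13/3) + 0 = -7/3 + 0 = -7/3 ≈ -2.3333)
R*(-3) + 0*((-4 - 1*6) - 4) = -7/3*(-3) + 0*((-4 - 1*6) - 4) = 7 + 0*((-4 - 6) - 4) = 7 + 0*(-10 - 4) = 7 + 0*(-14) = 7 + 0 = 7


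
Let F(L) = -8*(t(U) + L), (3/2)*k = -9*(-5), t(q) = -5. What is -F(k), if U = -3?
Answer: 200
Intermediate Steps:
k = 30 (k = 2*(-9*(-5))/3 = (⅔)*45 = 30)
F(L) = 40 - 8*L (F(L) = -8*(-5 + L) = 40 - 8*L)
-F(k) = -(40 - 8*30) = -(40 - 240) = -1*(-200) = 200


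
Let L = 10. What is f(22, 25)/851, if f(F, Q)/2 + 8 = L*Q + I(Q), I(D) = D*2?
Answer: 584/851 ≈ 0.68625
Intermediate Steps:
I(D) = 2*D
f(F, Q) = -16 + 24*Q (f(F, Q) = -16 + 2*(10*Q + 2*Q) = -16 + 2*(12*Q) = -16 + 24*Q)
f(22, 25)/851 = (-16 + 24*25)/851 = (-16 + 600)*(1/851) = 584*(1/851) = 584/851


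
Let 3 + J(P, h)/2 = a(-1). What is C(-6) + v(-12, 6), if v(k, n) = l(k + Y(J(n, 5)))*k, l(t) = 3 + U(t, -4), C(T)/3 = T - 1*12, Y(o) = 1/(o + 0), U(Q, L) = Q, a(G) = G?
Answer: 111/2 ≈ 55.500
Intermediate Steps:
J(P, h) = -8 (J(P, h) = -6 + 2*(-1) = -6 - 2 = -8)
Y(o) = 1/o
C(T) = -36 + 3*T (C(T) = 3*(T - 1*12) = 3*(T - 12) = 3*(-12 + T) = -36 + 3*T)
l(t) = 3 + t
v(k, n) = k*(23/8 + k) (v(k, n) = (3 + (k + 1/(-8)))*k = (3 + (k - 1/8))*k = (3 + (-1/8 + k))*k = (23/8 + k)*k = k*(23/8 + k))
C(-6) + v(-12, 6) = (-36 + 3*(-6)) + (1/8)*(-12)*(23 + 8*(-12)) = (-36 - 18) + (1/8)*(-12)*(23 - 96) = -54 + (1/8)*(-12)*(-73) = -54 + 219/2 = 111/2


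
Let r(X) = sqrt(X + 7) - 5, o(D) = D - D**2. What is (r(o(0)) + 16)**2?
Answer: (11 + sqrt(7))**2 ≈ 186.21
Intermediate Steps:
r(X) = -5 + sqrt(7 + X) (r(X) = sqrt(7 + X) - 5 = -5 + sqrt(7 + X))
(r(o(0)) + 16)**2 = ((-5 + sqrt(7 + 0*(1 - 1*0))) + 16)**2 = ((-5 + sqrt(7 + 0*(1 + 0))) + 16)**2 = ((-5 + sqrt(7 + 0*1)) + 16)**2 = ((-5 + sqrt(7 + 0)) + 16)**2 = ((-5 + sqrt(7)) + 16)**2 = (11 + sqrt(7))**2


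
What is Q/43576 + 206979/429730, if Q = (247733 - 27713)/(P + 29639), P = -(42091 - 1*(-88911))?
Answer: 57133154384097/118632179339765 ≈ 0.48160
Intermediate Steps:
P = -131002 (P = -(42091 + 88911) = -1*131002 = -131002)
Q = -220020/101363 (Q = (247733 - 27713)/(-131002 + 29639) = 220020/(-101363) = 220020*(-1/101363) = -220020/101363 ≈ -2.1706)
Q/43576 + 206979/429730 = -220020/101363/43576 + 206979/429730 = -220020/101363*1/43576 + 206979*(1/429730) = -55005/1104248522 + 206979/429730 = 57133154384097/118632179339765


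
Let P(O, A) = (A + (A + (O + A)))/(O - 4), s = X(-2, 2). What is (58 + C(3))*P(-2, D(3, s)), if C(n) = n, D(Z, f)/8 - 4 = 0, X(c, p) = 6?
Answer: -2867/3 ≈ -955.67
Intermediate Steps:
s = 6
D(Z, f) = 32 (D(Z, f) = 32 + 8*0 = 32 + 0 = 32)
P(O, A) = (O + 3*A)/(-4 + O) (P(O, A) = (A + (A + (A + O)))/(-4 + O) = (A + (O + 2*A))/(-4 + O) = (O + 3*A)/(-4 + O))
(58 + C(3))*P(-2, D(3, s)) = (58 + 3)*((-2 + 3*32)/(-4 - 2)) = 61*((-2 + 96)/(-6)) = 61*(-⅙*94) = 61*(-47/3) = -2867/3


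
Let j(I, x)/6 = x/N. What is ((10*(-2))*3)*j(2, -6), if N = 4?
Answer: 540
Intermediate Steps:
j(I, x) = 3*x/2 (j(I, x) = 6*(x/4) = 3*x/2)
((10*(-2))*3)*j(2, -6) = ((10*(-2))*3)*((3/2)*(-6)) = -20*3*(-9) = -60*(-9) = 540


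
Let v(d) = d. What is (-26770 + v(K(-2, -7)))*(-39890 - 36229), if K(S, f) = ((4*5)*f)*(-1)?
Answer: 2027048970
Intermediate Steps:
K(S, f) = -20*f (K(S, f) = (20*f)*(-1) = -20*f)
(-26770 + v(K(-2, -7)))*(-39890 - 36229) = (-26770 - 20*(-7))*(-39890 - 36229) = (-26770 + 140)*(-76119) = -26630*(-76119) = 2027048970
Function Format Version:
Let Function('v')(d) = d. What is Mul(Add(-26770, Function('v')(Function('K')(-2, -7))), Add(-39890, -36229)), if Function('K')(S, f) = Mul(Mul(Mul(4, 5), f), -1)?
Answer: 2027048970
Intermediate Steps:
Function('K')(S, f) = Mul(-20, f) (Function('K')(S, f) = Mul(Mul(20, f), -1) = Mul(-20, f))
Mul(Add(-26770, Function('v')(Function('K')(-2, -7))), Add(-39890, -36229)) = Mul(Add(-26770, Mul(-20, -7)), Add(-39890, -36229)) = Mul(Add(-26770, 140), -76119) = Mul(-26630, -76119) = 2027048970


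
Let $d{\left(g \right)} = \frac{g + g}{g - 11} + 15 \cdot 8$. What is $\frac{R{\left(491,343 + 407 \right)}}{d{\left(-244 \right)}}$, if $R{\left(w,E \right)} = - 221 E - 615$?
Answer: $- \frac{42423075}{31088} \approx -1364.6$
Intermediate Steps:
$R{\left(w,E \right)} = -615 - 221 E$
$d{\left(g \right)} = 120 + \frac{2 g}{-11 + g}$ ($d{\left(g \right)} = \frac{2 g}{-11 + g} + 120 = 120 + \frac{2 g}{-11 + g}$)
$\frac{R{\left(491,343 + 407 \right)}}{d{\left(-244 \right)}} = \frac{-615 - 221 \left(343 + 407\right)}{2 \frac{1}{-11 - 244} \left(-660 + 61 \left(-244\right)\right)} = \frac{-615 - 165750}{2 \frac{1}{-255} \left(-660 - 14884\right)} = \frac{-615 - 165750}{2 \left(- \frac{1}{255}\right) \left(-15544\right)} = - \frac{166365}{\frac{31088}{255}} = \left(-166365\right) \frac{255}{31088} = - \frac{42423075}{31088}$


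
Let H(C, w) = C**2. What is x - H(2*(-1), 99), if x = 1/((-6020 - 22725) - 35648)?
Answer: -257573/64393 ≈ -4.0000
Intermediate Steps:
x = -1/64393 (x = 1/(-28745 - 35648) = 1/(-64393) = -1/64393 ≈ -1.5530e-5)
x - H(2*(-1), 99) = -1/64393 - (2*(-1))**2 = -1/64393 - 1*(-2)**2 = -1/64393 - 1*4 = -1/64393 - 4 = -257573/64393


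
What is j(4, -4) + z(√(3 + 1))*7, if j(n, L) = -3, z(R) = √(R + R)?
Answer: 11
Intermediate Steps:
z(R) = √2*√R (z(R) = √(2*R) = √2*√R)
j(4, -4) + z(√(3 + 1))*7 = -3 + (√2*√(√(3 + 1)))*7 = -3 + (√2*√(√4))*7 = -3 + (√2*√2)*7 = -3 + 2*7 = -3 + 14 = 11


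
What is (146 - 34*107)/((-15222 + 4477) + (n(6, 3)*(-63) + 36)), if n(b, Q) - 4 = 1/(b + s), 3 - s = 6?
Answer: 1746/5491 ≈ 0.31798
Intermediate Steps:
s = -3 (s = 3 - 1*6 = 3 - 6 = -3)
n(b, Q) = 4 + 1/(-3 + b) (n(b, Q) = 4 + 1/(b - 3) = 4 + 1/(-3 + b))
(146 - 34*107)/((-15222 + 4477) + (n(6, 3)*(-63) + 36)) = (146 - 34*107)/((-15222 + 4477) + (((-11 + 4*6)/(-3 + 6))*(-63) + 36)) = (146 - 3638)/(-10745 + (((-11 + 24)/3)*(-63) + 36)) = -3492/(-10745 + (((⅓)*13)*(-63) + 36)) = -3492/(-10745 + ((13/3)*(-63) + 36)) = -3492/(-10745 + (-273 + 36)) = -3492/(-10745 - 237) = -3492/(-10982) = -3492*(-1/10982) = 1746/5491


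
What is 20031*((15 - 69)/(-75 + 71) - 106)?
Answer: -3705735/2 ≈ -1.8529e+6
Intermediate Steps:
20031*((15 - 69)/(-75 + 71) - 106) = 20031*(-54/(-4) - 106) = 20031*(-54*(-¼) - 106) = 20031*(27/2 - 106) = 20031*(-185/2) = -3705735/2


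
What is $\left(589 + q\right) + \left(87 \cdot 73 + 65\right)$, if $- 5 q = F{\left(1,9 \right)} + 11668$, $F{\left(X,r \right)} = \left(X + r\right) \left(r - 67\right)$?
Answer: $\frac{23937}{5} \approx 4787.4$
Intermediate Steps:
$F{\left(X,r \right)} = \left(-67 + r\right) \left(X + r\right)$ ($F{\left(X,r \right)} = \left(X + r\right) \left(-67 + r\right) = \left(-67 + r\right) \left(X + r\right)$)
$q = - \frac{11088}{5}$ ($q = - \frac{\left(9^{2} - 67 - 603 + 1 \cdot 9\right) + 11668}{5} = - \frac{\left(81 - 67 - 603 + 9\right) + 11668}{5} = - \frac{-580 + 11668}{5} = \left(- \frac{1}{5}\right) 11088 = - \frac{11088}{5} \approx -2217.6$)
$\left(589 + q\right) + \left(87 \cdot 73 + 65\right) = \left(589 - \frac{11088}{5}\right) + \left(87 \cdot 73 + 65\right) = - \frac{8143}{5} + \left(6351 + 65\right) = - \frac{8143}{5} + 6416 = \frac{23937}{5}$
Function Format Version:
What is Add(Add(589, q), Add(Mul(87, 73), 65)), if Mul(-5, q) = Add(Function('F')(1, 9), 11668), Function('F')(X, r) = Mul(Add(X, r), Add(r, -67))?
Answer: Rational(23937, 5) ≈ 4787.4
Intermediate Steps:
Function('F')(X, r) = Mul(Add(-67, r), Add(X, r)) (Function('F')(X, r) = Mul(Add(X, r), Add(-67, r)) = Mul(Add(-67, r), Add(X, r)))
q = Rational(-11088, 5) (q = Mul(Rational(-1, 5), Add(Add(Pow(9, 2), Mul(-67, 1), Mul(-67, 9), Mul(1, 9)), 11668)) = Mul(Rational(-1, 5), Add(Add(81, -67, -603, 9), 11668)) = Mul(Rational(-1, 5), Add(-580, 11668)) = Mul(Rational(-1, 5), 11088) = Rational(-11088, 5) ≈ -2217.6)
Add(Add(589, q), Add(Mul(87, 73), 65)) = Add(Add(589, Rational(-11088, 5)), Add(Mul(87, 73), 65)) = Add(Rational(-8143, 5), Add(6351, 65)) = Add(Rational(-8143, 5), 6416) = Rational(23937, 5)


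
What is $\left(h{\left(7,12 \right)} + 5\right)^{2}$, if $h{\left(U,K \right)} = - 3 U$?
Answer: $256$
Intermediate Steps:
$\left(h{\left(7,12 \right)} + 5\right)^{2} = \left(\left(-3\right) 7 + 5\right)^{2} = \left(-21 + 5\right)^{2} = \left(-16\right)^{2} = 256$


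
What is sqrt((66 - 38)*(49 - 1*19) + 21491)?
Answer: sqrt(22331) ≈ 149.44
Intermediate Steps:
sqrt((66 - 38)*(49 - 1*19) + 21491) = sqrt(28*(49 - 19) + 21491) = sqrt(28*30 + 21491) = sqrt(840 + 21491) = sqrt(22331)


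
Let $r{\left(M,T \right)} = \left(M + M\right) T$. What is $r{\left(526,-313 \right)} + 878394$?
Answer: $549118$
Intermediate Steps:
$r{\left(M,T \right)} = 2 M T$
$r{\left(526,-313 \right)} + 878394 = 2 \cdot 526 \left(-313\right) + 878394 = -329276 + 878394 = 549118$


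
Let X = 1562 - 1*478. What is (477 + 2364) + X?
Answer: 3925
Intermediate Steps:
X = 1084 (X = 1562 - 478 = 1084)
(477 + 2364) + X = (477 + 2364) + 1084 = 2841 + 1084 = 3925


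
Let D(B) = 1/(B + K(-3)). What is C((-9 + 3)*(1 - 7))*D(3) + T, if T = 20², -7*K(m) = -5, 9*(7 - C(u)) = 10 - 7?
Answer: 15670/39 ≈ 401.79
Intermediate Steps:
C(u) = 20/3 (C(u) = 7 - (10 - 7)/9 = 7 - ⅑*3 = 7 - ⅓ = 20/3)
K(m) = 5/7 (K(m) = -⅐*(-5) = 5/7)
T = 400
D(B) = 1/(5/7 + B) (D(B) = 1/(B + 5/7) = 1/(5/7 + B))
C((-9 + 3)*(1 - 7))*D(3) + T = 20*(7/(5 + 7*3))/3 + 400 = 20*(7/(5 + 21))/3 + 400 = 20*(7/26)/3 + 400 = 20*(7*(1/26))/3 + 400 = (20/3)*(7/26) + 400 = 70/39 + 400 = 15670/39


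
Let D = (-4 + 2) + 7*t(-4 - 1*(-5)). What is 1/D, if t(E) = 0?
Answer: -½ ≈ -0.50000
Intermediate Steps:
D = -2 (D = (-4 + 2) + 7*0 = -2 + 0 = -2)
1/D = 1/(-2) = -½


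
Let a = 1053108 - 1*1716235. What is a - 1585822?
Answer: -2248949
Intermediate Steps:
a = -663127 (a = 1053108 - 1716235 = -663127)
a - 1585822 = -663127 - 1585822 = -2248949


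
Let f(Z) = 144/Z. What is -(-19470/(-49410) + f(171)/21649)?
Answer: -266980171/677462157 ≈ -0.39409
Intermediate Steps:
-(-19470/(-49410) + f(171)/21649) = -(-19470/(-49410) + (144/171)/21649) = -(-19470*(-1/49410) + (144*(1/171))*(1/21649)) = -(649/1647 + (16/19)*(1/21649)) = -(649/1647 + 16/411331) = -1*266980171/677462157 = -266980171/677462157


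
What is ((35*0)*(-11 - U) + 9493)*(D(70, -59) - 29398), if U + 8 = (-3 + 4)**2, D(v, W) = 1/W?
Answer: -16465447119/59 ≈ -2.7908e+8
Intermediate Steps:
U = -7 (U = -8 + (-3 + 4)**2 = -8 + 1**2 = -8 + 1 = -7)
((35*0)*(-11 - U) + 9493)*(D(70, -59) - 29398) = ((35*0)*(-11 - 1*(-7)) + 9493)*(1/(-59) - 29398) = (0*(-11 + 7) + 9493)*(-1/59 - 29398) = (0*(-4) + 9493)*(-1734483/59) = (0 + 9493)*(-1734483/59) = 9493*(-1734483/59) = -16465447119/59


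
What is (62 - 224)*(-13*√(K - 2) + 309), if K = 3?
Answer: -47952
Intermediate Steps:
(62 - 224)*(-13*√(K - 2) + 309) = (62 - 224)*(-13*√(3 - 2) + 309) = -162*(-13*√1 + 309) = -162*(-13 + 309) = -162*296 = -47952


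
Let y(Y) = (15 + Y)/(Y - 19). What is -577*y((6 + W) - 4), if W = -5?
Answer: 3462/11 ≈ 314.73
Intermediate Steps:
y(Y) = (15 + Y)/(-19 + Y)
-577*y((6 + W) - 4) = -577*(15 + ((6 - 5) - 4))/(-19 + ((6 - 5) - 4)) = -577*(15 + (1 - 4))/(-19 + (1 - 4)) = -577*(15 - 3)/(-19 - 3) = -577*12/(-22) = -(-577)*12/22 = -577*(-6/11) = 3462/11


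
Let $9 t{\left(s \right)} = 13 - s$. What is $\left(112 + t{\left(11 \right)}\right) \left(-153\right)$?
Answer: $-17170$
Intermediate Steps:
$t{\left(s \right)} = \frac{13}{9} - \frac{s}{9}$ ($t{\left(s \right)} = \frac{13 - s}{9} = \frac{13}{9} - \frac{s}{9}$)
$\left(112 + t{\left(11 \right)}\right) \left(-153\right) = \left(112 + \left(\frac{13}{9} - \frac{11}{9}\right)\right) \left(-153\right) = \left(112 + \frac{2}{9}\right) \left(-153\right) = \frac{1010}{9} \left(-153\right) = -17170$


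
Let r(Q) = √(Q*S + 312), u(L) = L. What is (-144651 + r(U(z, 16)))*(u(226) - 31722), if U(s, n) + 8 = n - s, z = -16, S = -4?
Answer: 4555927896 - 188976*√6 ≈ 4.5555e+9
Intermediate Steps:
U(s, n) = -8 + n - s (U(s, n) = -8 + (n - s) = -8 + n - s)
r(Q) = √(312 - 4*Q) (r(Q) = √(Q*(-4) + 312) = √(-4*Q + 312) = √(312 - 4*Q))
(-144651 + r(U(z, 16)))*(u(226) - 31722) = (-144651 + 2*√(78 - (-8 + 16 - 1*(-16))))*(226 - 31722) = (-144651 + 2*√(78 - (-8 + 16 + 16)))*(-31496) = (-144651 + 2*√(78 - 1*24))*(-31496) = (-144651 + 2*√(78 - 24))*(-31496) = (-144651 + 2*√54)*(-31496) = (-144651 + 2*(3*√6))*(-31496) = (-144651 + 6*√6)*(-31496) = 4555927896 - 188976*√6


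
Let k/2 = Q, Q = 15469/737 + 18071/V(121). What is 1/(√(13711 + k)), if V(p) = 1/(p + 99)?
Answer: √19228165649/391346655 ≈ 0.00035433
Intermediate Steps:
V(p) = 1/(99 + p)
Q = 2930047409/737 (Q = 15469/737 + 18071/(1/(99 + 121)) = 15469*(1/737) + 18071/(1/220) = 15469/737 + 18071/(1/220) = 15469/737 + 18071*220 = 15469/737 + 3975620 = 2930047409/737 ≈ 3.9756e+6)
k = 5860094818/737 (k = 2*(2930047409/737) = 5860094818/737 ≈ 7.9513e+6)
1/(√(13711 + k)) = 1/(√(13711 + 5860094818/737)) = 1/(√(5870199825/737)) = 1/(15*√19228165649/737) = √19228165649/391346655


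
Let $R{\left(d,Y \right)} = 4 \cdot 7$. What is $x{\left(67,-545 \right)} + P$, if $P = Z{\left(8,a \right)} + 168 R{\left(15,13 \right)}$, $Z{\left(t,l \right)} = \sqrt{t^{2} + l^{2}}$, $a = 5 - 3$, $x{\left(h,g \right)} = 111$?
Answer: $4815 + 2 \sqrt{17} \approx 4823.3$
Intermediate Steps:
$a = 2$
$R{\left(d,Y \right)} = 28$
$Z{\left(t,l \right)} = \sqrt{l^{2} + t^{2}}$
$P = 4704 + 2 \sqrt{17}$ ($P = \sqrt{2^{2} + 8^{2}} + 168 \cdot 28 = \sqrt{4 + 64} + 4704 = \sqrt{68} + 4704 = 2 \sqrt{17} + 4704 = 4704 + 2 \sqrt{17} \approx 4712.3$)
$x{\left(67,-545 \right)} + P = 111 + \left(4704 + 2 \sqrt{17}\right) = 4815 + 2 \sqrt{17}$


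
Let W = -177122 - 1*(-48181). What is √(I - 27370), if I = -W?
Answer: √101571 ≈ 318.70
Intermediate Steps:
W = -128941 (W = -177122 + 48181 = -128941)
I = 128941 (I = -1*(-128941) = 128941)
√(I - 27370) = √(128941 - 27370) = √101571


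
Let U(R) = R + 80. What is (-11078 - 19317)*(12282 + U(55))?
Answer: -377414715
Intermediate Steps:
U(R) = 80 + R
(-11078 - 19317)*(12282 + U(55)) = (-11078 - 19317)*(12282 + (80 + 55)) = -30395*(12282 + 135) = -30395*12417 = -377414715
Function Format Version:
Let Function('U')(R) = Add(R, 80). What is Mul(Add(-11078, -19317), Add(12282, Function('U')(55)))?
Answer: -377414715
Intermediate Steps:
Function('U')(R) = Add(80, R)
Mul(Add(-11078, -19317), Add(12282, Function('U')(55))) = Mul(Add(-11078, -19317), Add(12282, Add(80, 55))) = Mul(-30395, Add(12282, 135)) = Mul(-30395, 12417) = -377414715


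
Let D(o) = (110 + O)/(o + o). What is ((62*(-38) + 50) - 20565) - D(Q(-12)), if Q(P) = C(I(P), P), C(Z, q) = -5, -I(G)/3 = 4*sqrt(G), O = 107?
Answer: -228493/10 ≈ -22849.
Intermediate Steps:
I(G) = -12*sqrt(G)
Q(P) = -5
D(o) = 217/(2*o) (D(o) = (110 + 107)/(o + o) = 217/((2*o)) = 217*(1/(2*o)) = 217/(2*o))
((62*(-38) + 50) - 20565) - D(Q(-12)) = ((62*(-38) + 50) - 20565) - 217/(2*(-5)) = ((-2356 + 50) - 20565) - 217*(-1)/(2*5) = (-2306 - 20565) - 1*(-217/10) = -22871 + 217/10 = -228493/10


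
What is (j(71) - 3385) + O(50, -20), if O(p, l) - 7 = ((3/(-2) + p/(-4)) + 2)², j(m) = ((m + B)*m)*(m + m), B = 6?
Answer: 773080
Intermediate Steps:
j(m) = 2*m²*(6 + m) (j(m) = ((m + 6)*m)*(m + m) = ((6 + m)*m)*(2*m) = (m*(6 + m))*(2*m) = 2*m²*(6 + m))
O(p, l) = 7 + (½ - p/4)² (O(p, l) = 7 + ((3/(-2) + p/(-4)) + 2)² = 7 + ((3*(-½) + p*(-¼)) + 2)² = 7 + ((-3/2 - p/4) + 2)² = 7 + (½ - p/4)²)
(j(71) - 3385) + O(50, -20) = (2*71²*(6 + 71) - 3385) + (7 + (-2 + 50)²/16) = (2*5041*77 - 3385) + (7 + (1/16)*48²) = (776314 - 3385) + (7 + (1/16)*2304) = 772929 + (7 + 144) = 772929 + 151 = 773080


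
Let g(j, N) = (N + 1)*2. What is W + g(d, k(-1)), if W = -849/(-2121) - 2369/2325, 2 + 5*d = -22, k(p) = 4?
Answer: 15420842/1643775 ≈ 9.3814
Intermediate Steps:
d = -24/5 (d = -⅖ + (⅕)*(-22) = -⅖ - 22/5 = -24/5 ≈ -4.8000)
g(j, N) = 2 + 2*N (g(j, N) = (1 + N)*2 = 2 + 2*N)
W = -1016908/1643775 (W = -849*(-1/2121) - 2369*1/2325 = 283/707 - 2369/2325 = -1016908/1643775 ≈ -0.61864)
W + g(d, k(-1)) = -1016908/1643775 + (2 + 2*4) = -1016908/1643775 + (2 + 8) = -1016908/1643775 + 10 = 15420842/1643775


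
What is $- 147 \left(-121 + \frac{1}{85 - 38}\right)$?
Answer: $\frac{835842}{47} \approx 17784.0$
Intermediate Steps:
$- 147 \left(-121 + \frac{1}{85 - 38}\right) = - 147 \left(-121 + \frac{1}{47}\right) = \left(-147\right) \left(- \frac{5686}{47}\right) = \frac{835842}{47}$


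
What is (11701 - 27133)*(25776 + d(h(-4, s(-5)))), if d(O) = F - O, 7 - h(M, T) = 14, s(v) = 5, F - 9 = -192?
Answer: -395059200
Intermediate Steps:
F = -183 (F = 9 - 192 = -183)
h(M, T) = -7 (h(M, T) = 7 - 1*14 = 7 - 14 = -7)
d(O) = -183 - O
(11701 - 27133)*(25776 + d(h(-4, s(-5)))) = (11701 - 27133)*(25776 + (-183 - 1*(-7))) = -15432*(25776 + (-183 + 7)) = -15432*(25776 - 176) = -15432*25600 = -395059200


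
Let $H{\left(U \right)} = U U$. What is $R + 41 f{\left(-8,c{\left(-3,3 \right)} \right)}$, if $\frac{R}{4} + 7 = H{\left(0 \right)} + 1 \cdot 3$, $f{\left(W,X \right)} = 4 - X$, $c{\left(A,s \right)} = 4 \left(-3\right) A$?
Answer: $-1328$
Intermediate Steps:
$c{\left(A,s \right)} = - 12 A$
$H{\left(U \right)} = U^{2}$
$R = -16$ ($R = -28 + 4 \left(0^{2} + 1 \cdot 3\right) = -28 + 4 \left(0 + 3\right) = -28 + 4 \cdot 3 = -28 + 12 = -16$)
$R + 41 f{\left(-8,c{\left(-3,3 \right)} \right)} = -16 + 41 \left(4 - \left(-12\right) \left(-3\right)\right) = -16 + 41 \left(4 - 36\right) = -16 + 41 \left(-32\right) = -16 - 1312 = -1328$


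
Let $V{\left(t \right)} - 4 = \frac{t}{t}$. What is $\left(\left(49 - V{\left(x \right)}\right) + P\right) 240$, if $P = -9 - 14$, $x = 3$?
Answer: $5040$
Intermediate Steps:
$V{\left(t \right)} = 5$ ($V{\left(t \right)} = 4 + \frac{t}{t} = 4 + 1 = 5$)
$P = -23$ ($P = -9 - 14 = -23$)
$\left(\left(49 - V{\left(x \right)}\right) + P\right) 240 = \left(\left(49 - 5\right) - 23\right) 240 = \left(44 - 23\right) 240 = 21 \cdot 240 = 5040$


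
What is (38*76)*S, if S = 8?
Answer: 23104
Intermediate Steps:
(38*76)*S = (38*76)*8 = 2888*8 = 23104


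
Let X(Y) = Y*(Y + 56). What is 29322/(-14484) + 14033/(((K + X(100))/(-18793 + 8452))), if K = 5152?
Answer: -175204817883/25047664 ≈ -6994.9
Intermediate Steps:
X(Y) = Y*(56 + Y)
29322/(-14484) + 14033/(((K + X(100))/(-18793 + 8452))) = 29322/(-14484) + 14033/(((5152 + 100*(56 + 100))/(-18793 + 8452))) = 29322*(-1/14484) + 14033/(((5152 + 100*156)/(-10341))) = -4887/2414 + 14033/(((5152 + 15600)*(-1/10341))) = -4887/2414 + 14033/((20752*(-1/10341))) = -4887/2414 + 14033/(-20752/10341) = -4887/2414 + 14033*(-10341/20752) = -4887/2414 - 145115253/20752 = -175204817883/25047664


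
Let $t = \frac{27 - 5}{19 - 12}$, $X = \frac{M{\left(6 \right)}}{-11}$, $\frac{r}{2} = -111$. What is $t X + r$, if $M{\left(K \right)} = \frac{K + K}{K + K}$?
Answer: $- \frac{1556}{7} \approx -222.29$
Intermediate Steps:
$r = -222$ ($r = 2 \left(-111\right) = -222$)
$M{\left(K \right)} = 1$ ($M{\left(K \right)} = \frac{2 K}{2 K} = 2 K \frac{1}{2 K} = 1$)
$X = - \frac{1}{11}$ ($X = 1 \frac{1}{-11} = 1 \left(- \frac{1}{11}\right) = - \frac{1}{11} \approx -0.090909$)
$t = \frac{22}{7} \approx 3.1429$
$t X + r = \frac{22}{7} \left(- \frac{1}{11}\right) - 222 = - \frac{2}{7} - 222 = - \frac{1556}{7}$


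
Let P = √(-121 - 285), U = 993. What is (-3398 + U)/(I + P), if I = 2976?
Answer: -3578640/4428491 + 2405*I*√406/8856982 ≈ -0.80809 + 0.0054713*I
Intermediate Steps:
P = I*√406 (P = √(-406) = I*√406 ≈ 20.149*I)
(-3398 + U)/(I + P) = (-3398 + 993)/(2976 + I*√406) = -2405/(2976 + I*√406)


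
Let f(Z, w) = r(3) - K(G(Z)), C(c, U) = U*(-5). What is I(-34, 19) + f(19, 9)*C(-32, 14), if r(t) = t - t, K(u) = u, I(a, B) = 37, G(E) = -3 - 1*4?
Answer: -453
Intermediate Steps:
G(E) = -7 (G(E) = -3 - 4 = -7)
C(c, U) = -5*U
r(t) = 0
f(Z, w) = 7 (f(Z, w) = 0 - 1*(-7) = 0 + 7 = 7)
I(-34, 19) + f(19, 9)*C(-32, 14) = 37 + 7*(-5*14) = 37 + 7*(-70) = 37 - 490 = -453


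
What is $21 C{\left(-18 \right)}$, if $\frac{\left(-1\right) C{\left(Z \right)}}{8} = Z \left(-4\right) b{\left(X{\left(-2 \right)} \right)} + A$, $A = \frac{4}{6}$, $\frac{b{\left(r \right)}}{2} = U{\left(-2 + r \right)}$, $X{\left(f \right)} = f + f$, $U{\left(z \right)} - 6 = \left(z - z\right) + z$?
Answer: $-112$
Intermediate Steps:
$U{\left(z \right)} = 6 + z$ ($U{\left(z \right)} = 6 + \left(\left(z - z\right) + z\right) = 6 + \left(0 + z\right) = 6 + z$)
$X{\left(f \right)} = 2 f$
$b{\left(r \right)} = 8 + 2 r$ ($b{\left(r \right)} = 2 \left(6 + \left(-2 + r\right)\right) = 2 \left(4 + r\right) = 8 + 2 r$)
$A = \frac{2}{3}$ ($A = 4 \cdot \frac{1}{6} = \frac{2}{3} \approx 0.66667$)
$C{\left(Z \right)} = - \frac{16}{3}$ ($C{\left(Z \right)} = - 8 \left(Z \left(-4\right) \left(8 + 2 \cdot 2 \left(-2\right)\right) + \frac{2}{3}\right) = - 8 \left(- 4 Z \left(8 + 2 \left(-4\right)\right) + \frac{2}{3}\right) = - 8 \left(- 4 Z \left(8 - 8\right) + \frac{2}{3}\right) = - 8 \left(- 4 Z 0 + \frac{2}{3}\right) = - 8 \left(0 + \frac{2}{3}\right) = \left(-8\right) \frac{2}{3} = - \frac{16}{3}$)
$21 C{\left(-18 \right)} = 21 \left(- \frac{16}{3}\right) = -112$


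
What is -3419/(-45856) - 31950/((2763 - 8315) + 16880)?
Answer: -1857251/676376 ≈ -2.7459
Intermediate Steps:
-3419/(-45856) - 31950/((2763 - 8315) + 16880) = -3419*(-1/45856) - 31950/(-5552 + 16880) = 3419/45856 - 31950/11328 = 3419/45856 - 31950*1/11328 = 3419/45856 - 5325/1888 = -1857251/676376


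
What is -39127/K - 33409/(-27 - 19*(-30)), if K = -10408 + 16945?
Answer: -79880198/1183197 ≈ -67.512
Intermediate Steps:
K = 6537
-39127/K - 33409/(-27 - 19*(-30)) = -39127/6537 - 33409/(-27 - 19*(-30)) = -39127*1/6537 - 33409/(-27 + 570) = -39127/6537 - 33409/543 = -79880198/1183197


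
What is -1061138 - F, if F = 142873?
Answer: -1204011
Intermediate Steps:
-1061138 - F = -1061138 - 1*142873 = -1061138 - 142873 = -1204011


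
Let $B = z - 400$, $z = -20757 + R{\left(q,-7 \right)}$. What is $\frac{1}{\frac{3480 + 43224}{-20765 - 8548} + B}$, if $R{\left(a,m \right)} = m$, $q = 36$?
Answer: $- \frac{9771}{206809012} \approx -4.7246 \cdot 10^{-5}$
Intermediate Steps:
$z = -20764$ ($z = -20757 - 7 = -20764$)
$B = -21164$ ($B = -20764 - 400 = -21164$)
$\frac{1}{\frac{3480 + 43224}{-20765 - 8548} + B} = \frac{1}{\frac{3480 + 43224}{-20765 - 8548} - 21164} = \frac{1}{\frac{46704}{-29313} - 21164} = \frac{1}{46704 \left(- \frac{1}{29313}\right) - 21164} = \frac{1}{- \frac{15568}{9771} - 21164} = \frac{1}{- \frac{206809012}{9771}} = - \frac{9771}{206809012}$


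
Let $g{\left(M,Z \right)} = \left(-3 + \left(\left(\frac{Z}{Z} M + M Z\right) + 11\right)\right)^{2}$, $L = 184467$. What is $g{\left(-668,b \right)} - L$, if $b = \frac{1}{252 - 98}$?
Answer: $\frac{1523026873}{5929} \approx 2.5688 \cdot 10^{5}$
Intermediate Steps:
$b = \frac{1}{154} \approx 0.0064935$
$g{\left(M,Z \right)} = \left(8 + M + M Z\right)^{2}$ ($g{\left(M,Z \right)} = \left(-3 + \left(\left(1 M + M Z\right) + 11\right)\right)^{2} = \left(-3 + \left(\left(M + M Z\right) + 11\right)\right)^{2} = \left(-3 + \left(11 + M + M Z\right)\right)^{2} = \left(8 + M + M Z\right)^{2}$)
$g{\left(-668,b \right)} - L = \left(8 - 668 - \frac{334}{77}\right)^{2} - 184467 = \left(- \frac{51154}{77}\right)^{2} - 184467 = \frac{2616731716}{5929} - 184467 = \frac{1523026873}{5929}$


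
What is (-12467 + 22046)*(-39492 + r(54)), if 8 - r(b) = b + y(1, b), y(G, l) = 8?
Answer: -378811134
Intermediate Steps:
r(b) = -b (r(b) = 8 - (b + 8) = 8 - (8 + b) = 8 + (-8 - b) = -b)
(-12467 + 22046)*(-39492 + r(54)) = (-12467 + 22046)*(-39492 - 1*54) = 9579*(-39492 - 54) = 9579*(-39546) = -378811134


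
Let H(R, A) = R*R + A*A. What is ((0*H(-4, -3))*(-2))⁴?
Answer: 0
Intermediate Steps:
H(R, A) = A² + R² (H(R, A) = R² + A² = A² + R²)
((0*H(-4, -3))*(-2))⁴ = ((0*((-3)² + (-4)²))*(-2))⁴ = ((0*(9 + 16))*(-2))⁴ = ((0*25)*(-2))⁴ = (0*(-2))⁴ = 0⁴ = 0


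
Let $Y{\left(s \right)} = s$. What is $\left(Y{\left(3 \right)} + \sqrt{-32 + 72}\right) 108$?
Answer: $324 + 216 \sqrt{10} \approx 1007.1$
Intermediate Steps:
$\left(Y{\left(3 \right)} + \sqrt{-32 + 72}\right) 108 = \left(3 + \sqrt{-32 + 72}\right) 108 = \left(3 + \sqrt{40}\right) 108 = \left(3 + 2 \sqrt{10}\right) 108 = 324 + 216 \sqrt{10}$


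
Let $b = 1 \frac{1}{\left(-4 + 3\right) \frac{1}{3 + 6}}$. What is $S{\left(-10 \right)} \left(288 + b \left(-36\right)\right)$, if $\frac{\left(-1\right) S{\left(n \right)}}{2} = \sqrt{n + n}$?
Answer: $- 2448 i \sqrt{5} \approx - 5473.9 i$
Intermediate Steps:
$S{\left(n \right)} = - 2 \sqrt{2} \sqrt{n}$ ($S{\left(n \right)} = - 2 \sqrt{n + n} = - 2 \sqrt{2 n} = - 2 \sqrt{2} \sqrt{n}$)
$b = -9$ ($b = 1 \frac{1}{\left(-1\right) \frac{1}{9}} = 1 \frac{1}{- \frac{1}{9}} = 1 \left(-9\right) = -9$)
$S{\left(-10 \right)} \left(288 + b \left(-36\right)\right) = - 2 \sqrt{2} \sqrt{-10} \left(288 - -324\right) = - 2 \sqrt{2} i \sqrt{10} \left(288 + 324\right) = - 4 i \sqrt{5} \cdot 612 = - 2448 i \sqrt{5}$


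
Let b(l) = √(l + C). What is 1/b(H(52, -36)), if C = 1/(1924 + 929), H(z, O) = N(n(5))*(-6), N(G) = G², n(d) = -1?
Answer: -3*I*√5426089/17117 ≈ -0.40826*I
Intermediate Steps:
H(z, O) = -6 (H(z, O) = (-1)²*(-6) = 1*(-6) = -6)
C = 1/2853 ≈ 0.00035051
b(l) = √(1/2853 + l) (b(l) = √(l + 1/2853) = √(1/2853 + l))
1/b(H(52, -36)) = 1/(√(317 + 904401*(-6))/951) = 1/(√(317 - 5426406)/951) = 1/(√(-5426089)/951) = 1/((I*√5426089)/951) = 1/(I*√5426089/951) = -3*I*√5426089/17117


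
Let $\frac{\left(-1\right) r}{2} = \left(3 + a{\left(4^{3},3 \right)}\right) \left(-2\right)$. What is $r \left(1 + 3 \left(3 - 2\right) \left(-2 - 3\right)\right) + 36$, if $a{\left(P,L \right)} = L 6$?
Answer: $-1140$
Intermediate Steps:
$a{\left(P,L \right)} = 6 L$
$r = 84$ ($r = - 2 \left(3 + 6 \cdot 3\right) \left(-2\right) = - 2 \left(3 + 18\right) \left(-2\right) = - 2 \cdot 21 \left(-2\right) = \left(-2\right) \left(-42\right) = 84$)
$r \left(1 + 3 \left(3 - 2\right) \left(-2 - 3\right)\right) + 36 = 84 \left(1 + 3 \left(3 - 2\right) \left(-2 - 3\right)\right) + 36 = 84 \left(1 + 3 \cdot 1 \left(-5\right)\right) + 36 = 84 \left(1 + 3 \left(-5\right)\right) + 36 = 84 \left(1 - 15\right) + 36 = 84 \left(-14\right) + 36 = -1176 + 36 = -1140$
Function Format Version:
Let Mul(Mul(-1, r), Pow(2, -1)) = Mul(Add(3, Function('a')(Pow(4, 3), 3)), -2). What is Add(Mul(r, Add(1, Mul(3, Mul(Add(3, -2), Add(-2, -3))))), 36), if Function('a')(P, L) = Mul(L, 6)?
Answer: -1140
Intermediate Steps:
Function('a')(P, L) = Mul(6, L)
r = 84 (r = Mul(-2, Mul(Add(3, Mul(6, 3)), -2)) = Mul(-2, Mul(Add(3, 18), -2)) = Mul(-2, Mul(21, -2)) = Mul(-2, -42) = 84)
Add(Mul(r, Add(1, Mul(3, Mul(Add(3, -2), Add(-2, -3))))), 36) = Add(Mul(84, Add(1, Mul(3, Mul(Add(3, -2), Add(-2, -3))))), 36) = Add(Mul(84, Add(1, Mul(3, Mul(1, -5)))), 36) = Add(Mul(84, Add(1, Mul(3, -5))), 36) = Add(Mul(84, Add(1, -15)), 36) = Add(Mul(84, -14), 36) = Add(-1176, 36) = -1140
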